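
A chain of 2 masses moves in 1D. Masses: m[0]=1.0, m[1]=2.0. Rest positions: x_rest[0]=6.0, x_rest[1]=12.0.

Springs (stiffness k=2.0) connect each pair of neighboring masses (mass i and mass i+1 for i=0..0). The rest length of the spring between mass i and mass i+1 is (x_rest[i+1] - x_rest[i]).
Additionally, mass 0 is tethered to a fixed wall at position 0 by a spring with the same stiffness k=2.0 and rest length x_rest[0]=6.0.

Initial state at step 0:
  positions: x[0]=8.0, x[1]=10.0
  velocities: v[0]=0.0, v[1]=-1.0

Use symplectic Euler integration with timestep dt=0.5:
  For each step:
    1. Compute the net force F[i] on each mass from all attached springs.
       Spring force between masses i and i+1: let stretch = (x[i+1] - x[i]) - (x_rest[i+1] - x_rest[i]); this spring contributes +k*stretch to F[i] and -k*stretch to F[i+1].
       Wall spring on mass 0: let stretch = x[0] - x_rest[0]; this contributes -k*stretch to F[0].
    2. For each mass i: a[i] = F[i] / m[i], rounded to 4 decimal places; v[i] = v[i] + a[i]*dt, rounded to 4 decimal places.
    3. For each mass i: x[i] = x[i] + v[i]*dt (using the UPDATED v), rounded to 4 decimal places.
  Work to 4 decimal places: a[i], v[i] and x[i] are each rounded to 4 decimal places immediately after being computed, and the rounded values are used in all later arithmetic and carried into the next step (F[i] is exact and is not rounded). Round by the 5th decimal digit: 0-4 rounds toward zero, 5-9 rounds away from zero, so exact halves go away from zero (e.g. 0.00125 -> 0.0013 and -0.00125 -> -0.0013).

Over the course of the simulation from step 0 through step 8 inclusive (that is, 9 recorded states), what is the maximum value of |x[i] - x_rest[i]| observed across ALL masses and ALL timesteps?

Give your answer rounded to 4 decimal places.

Step 0: x=[8.0000 10.0000] v=[0.0000 -1.0000]
Step 1: x=[5.0000 10.5000] v=[-6.0000 1.0000]
Step 2: x=[2.2500 11.1250] v=[-5.5000 1.2500]
Step 3: x=[2.8125 11.0313] v=[1.1250 -0.1875]
Step 4: x=[6.0782 10.3829] v=[6.5313 -1.2969]
Step 5: x=[8.4571 10.1583] v=[4.7578 -0.4493]
Step 6: x=[7.4581 11.0084] v=[-1.9981 1.7001]
Step 7: x=[4.5052 12.4709] v=[-5.9059 2.9250]
Step 8: x=[3.2825 13.4420] v=[-2.4454 1.9422]
Max displacement = 3.7500

Answer: 3.7500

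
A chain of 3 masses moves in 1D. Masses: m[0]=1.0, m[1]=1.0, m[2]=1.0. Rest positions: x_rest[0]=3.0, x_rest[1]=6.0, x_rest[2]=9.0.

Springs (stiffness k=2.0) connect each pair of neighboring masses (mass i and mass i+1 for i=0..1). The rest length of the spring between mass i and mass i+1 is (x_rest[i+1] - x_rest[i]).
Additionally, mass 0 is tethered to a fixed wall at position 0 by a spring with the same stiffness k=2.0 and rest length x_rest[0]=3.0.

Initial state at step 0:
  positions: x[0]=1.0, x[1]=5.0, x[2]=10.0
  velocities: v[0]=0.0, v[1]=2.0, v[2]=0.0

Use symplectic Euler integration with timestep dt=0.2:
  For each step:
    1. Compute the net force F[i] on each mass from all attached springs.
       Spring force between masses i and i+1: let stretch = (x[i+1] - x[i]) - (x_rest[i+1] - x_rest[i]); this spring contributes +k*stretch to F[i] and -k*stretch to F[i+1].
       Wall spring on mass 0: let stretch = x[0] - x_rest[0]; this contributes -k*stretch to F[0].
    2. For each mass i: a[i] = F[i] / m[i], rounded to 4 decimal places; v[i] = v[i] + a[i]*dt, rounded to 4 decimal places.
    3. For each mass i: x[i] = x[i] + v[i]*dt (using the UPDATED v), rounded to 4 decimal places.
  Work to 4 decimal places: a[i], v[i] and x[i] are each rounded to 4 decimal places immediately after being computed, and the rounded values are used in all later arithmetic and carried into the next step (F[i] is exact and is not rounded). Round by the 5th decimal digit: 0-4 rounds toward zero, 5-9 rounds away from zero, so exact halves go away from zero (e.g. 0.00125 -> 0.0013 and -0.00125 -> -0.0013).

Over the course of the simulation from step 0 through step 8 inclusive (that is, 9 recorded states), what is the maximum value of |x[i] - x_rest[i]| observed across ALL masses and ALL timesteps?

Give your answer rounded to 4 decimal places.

Answer: 2.6192

Derivation:
Step 0: x=[1.0000 5.0000 10.0000] v=[0.0000 2.0000 0.0000]
Step 1: x=[1.2400 5.4800 9.8400] v=[1.2000 2.4000 -0.8000]
Step 2: x=[1.7200 5.9696 9.5712] v=[2.4000 2.4480 -1.3440]
Step 3: x=[2.4024 6.4074 9.2543] v=[3.4118 2.1888 -1.5846]
Step 4: x=[3.2130 6.7525 8.9496] v=[4.0528 1.7256 -1.5234]
Step 5: x=[4.0497 6.9902 8.7092] v=[4.1834 1.1886 -1.2022]
Step 6: x=[4.7976 7.1302 8.5712] v=[3.7397 0.7000 -0.6898]
Step 7: x=[5.3483 7.1989 8.5580] v=[2.7537 0.3434 -0.0662]
Step 8: x=[5.6192 7.2283 8.6760] v=[1.3546 0.1468 0.5902]
Max displacement = 2.6192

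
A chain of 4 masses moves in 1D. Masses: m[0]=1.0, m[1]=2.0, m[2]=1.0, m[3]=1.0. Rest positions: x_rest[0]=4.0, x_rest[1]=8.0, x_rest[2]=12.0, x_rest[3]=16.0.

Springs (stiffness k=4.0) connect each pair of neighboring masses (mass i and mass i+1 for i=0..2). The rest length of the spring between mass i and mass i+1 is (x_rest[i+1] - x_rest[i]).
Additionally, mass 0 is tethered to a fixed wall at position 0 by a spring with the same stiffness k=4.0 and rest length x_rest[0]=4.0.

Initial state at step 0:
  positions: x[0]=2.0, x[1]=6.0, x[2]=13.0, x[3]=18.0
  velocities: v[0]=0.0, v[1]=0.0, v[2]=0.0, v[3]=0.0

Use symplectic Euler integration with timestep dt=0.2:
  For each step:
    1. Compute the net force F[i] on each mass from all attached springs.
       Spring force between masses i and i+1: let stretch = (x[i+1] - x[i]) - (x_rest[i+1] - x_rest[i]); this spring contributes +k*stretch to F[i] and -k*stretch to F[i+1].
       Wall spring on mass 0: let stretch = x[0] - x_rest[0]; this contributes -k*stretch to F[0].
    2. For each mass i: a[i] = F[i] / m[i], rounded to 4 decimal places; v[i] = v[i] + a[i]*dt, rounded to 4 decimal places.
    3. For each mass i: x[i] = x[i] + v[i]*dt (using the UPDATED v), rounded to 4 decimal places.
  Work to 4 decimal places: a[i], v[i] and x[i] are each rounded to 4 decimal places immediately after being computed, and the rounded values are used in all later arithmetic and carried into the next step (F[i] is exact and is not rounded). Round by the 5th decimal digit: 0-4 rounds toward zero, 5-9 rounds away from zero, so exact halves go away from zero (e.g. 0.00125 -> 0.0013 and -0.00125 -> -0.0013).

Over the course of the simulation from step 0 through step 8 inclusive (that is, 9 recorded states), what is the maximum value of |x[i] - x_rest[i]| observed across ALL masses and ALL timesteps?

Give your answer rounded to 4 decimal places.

Step 0: x=[2.0000 6.0000 13.0000 18.0000] v=[0.0000 0.0000 0.0000 0.0000]
Step 1: x=[2.3200 6.2400 12.6800 17.8400] v=[1.6000 1.2000 -1.6000 -0.8000]
Step 2: x=[2.8960 6.6816 12.1552 17.4944] v=[2.8800 2.2080 -2.6240 -1.7280]
Step 3: x=[3.6143 7.2582 11.6089 16.9345] v=[3.5917 2.8832 -2.7315 -2.7994]
Step 4: x=[4.3374 7.8914 11.2186 16.1625] v=[3.6154 3.1659 -1.9516 -3.8599]
Step 5: x=[4.9351 8.5064 11.0870 15.2395] v=[2.9887 3.0752 -0.6582 -4.6150]
Step 6: x=[5.3146 9.0422 11.2069 14.2921] v=[1.8977 2.6789 0.5993 -4.7370]
Step 7: x=[5.4402 9.4529 11.4740 13.4911] v=[0.6281 2.0537 1.3357 -4.0052]
Step 8: x=[5.3374 9.7043 11.7405 13.0073] v=[-0.5139 1.2571 1.3325 -2.4189]
Max displacement = 2.9927

Answer: 2.9927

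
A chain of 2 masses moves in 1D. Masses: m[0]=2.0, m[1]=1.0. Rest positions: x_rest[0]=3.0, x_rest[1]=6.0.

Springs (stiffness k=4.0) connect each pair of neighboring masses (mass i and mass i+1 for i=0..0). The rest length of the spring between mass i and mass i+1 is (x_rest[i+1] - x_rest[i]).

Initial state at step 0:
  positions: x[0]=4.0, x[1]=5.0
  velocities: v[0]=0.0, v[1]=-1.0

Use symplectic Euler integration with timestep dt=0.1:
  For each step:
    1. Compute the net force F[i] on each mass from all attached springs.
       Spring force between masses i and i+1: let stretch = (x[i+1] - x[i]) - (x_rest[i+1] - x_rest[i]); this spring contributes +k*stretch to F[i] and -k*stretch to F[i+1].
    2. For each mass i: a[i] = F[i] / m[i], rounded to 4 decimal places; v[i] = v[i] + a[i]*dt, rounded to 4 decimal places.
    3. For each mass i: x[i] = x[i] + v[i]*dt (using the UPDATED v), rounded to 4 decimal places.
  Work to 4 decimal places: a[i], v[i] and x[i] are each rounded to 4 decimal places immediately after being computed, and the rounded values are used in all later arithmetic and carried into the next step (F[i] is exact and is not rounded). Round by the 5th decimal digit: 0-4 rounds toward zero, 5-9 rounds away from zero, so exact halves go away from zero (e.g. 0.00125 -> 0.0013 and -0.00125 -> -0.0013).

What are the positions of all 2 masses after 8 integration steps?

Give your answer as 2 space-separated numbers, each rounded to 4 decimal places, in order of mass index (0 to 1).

Step 0: x=[4.0000 5.0000] v=[0.0000 -1.0000]
Step 1: x=[3.9600 4.9800] v=[-0.4000 -0.2000]
Step 2: x=[3.8804 5.0392] v=[-0.7960 0.5920]
Step 3: x=[3.7640 5.1721] v=[-1.1642 1.3285]
Step 4: x=[3.6157 5.3686] v=[-1.4826 1.9653]
Step 5: x=[3.4425 5.6150] v=[-1.7320 2.4641]
Step 6: x=[3.2528 5.8945] v=[-1.8975 2.7951]
Step 7: x=[3.0559 6.1883] v=[-1.9692 2.9384]
Step 8: x=[2.8616 6.4768] v=[-1.9427 2.8854]

Answer: 2.8616 6.4768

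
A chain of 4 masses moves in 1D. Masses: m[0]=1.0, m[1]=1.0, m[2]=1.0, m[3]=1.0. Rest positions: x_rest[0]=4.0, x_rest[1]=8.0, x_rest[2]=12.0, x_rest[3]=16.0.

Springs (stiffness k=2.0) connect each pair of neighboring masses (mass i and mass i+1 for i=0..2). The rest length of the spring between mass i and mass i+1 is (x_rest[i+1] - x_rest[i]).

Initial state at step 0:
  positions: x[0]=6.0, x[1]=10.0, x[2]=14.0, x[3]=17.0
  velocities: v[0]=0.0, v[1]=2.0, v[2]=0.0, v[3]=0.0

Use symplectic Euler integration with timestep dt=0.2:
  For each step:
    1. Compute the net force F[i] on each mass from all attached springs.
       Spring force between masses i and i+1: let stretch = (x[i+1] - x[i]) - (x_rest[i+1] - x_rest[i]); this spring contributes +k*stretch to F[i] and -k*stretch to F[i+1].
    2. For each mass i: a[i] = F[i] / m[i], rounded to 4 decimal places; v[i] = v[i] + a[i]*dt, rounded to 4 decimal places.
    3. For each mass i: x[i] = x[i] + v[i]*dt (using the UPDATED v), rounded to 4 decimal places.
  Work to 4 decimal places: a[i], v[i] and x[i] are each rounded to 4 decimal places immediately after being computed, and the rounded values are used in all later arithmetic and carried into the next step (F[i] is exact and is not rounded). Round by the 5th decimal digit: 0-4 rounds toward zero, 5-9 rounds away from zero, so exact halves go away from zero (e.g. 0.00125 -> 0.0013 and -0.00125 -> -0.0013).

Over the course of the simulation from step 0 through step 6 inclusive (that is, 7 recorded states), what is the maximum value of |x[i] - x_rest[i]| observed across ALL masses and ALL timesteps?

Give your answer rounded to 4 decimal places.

Step 0: x=[6.0000 10.0000 14.0000 17.0000] v=[0.0000 2.0000 0.0000 0.0000]
Step 1: x=[6.0000 10.4000 13.9200 17.0800] v=[0.0000 2.0000 -0.4000 0.4000]
Step 2: x=[6.0320 10.7296 13.8112 17.2272] v=[0.1600 1.6480 -0.5440 0.7360]
Step 3: x=[6.1198 10.9299 13.7292 17.4211] v=[0.4390 1.0016 -0.4102 0.9696]
Step 4: x=[6.2724 10.9694 13.7186 17.6397] v=[0.7630 0.1973 -0.0532 1.0928]
Step 5: x=[6.4808 10.8530 13.8017 17.8646] v=[1.0418 -0.5818 0.4156 1.1244]
Step 6: x=[6.7189 10.6228 13.9740 18.0844] v=[1.1907 -1.1512 0.8613 1.0992]
Max displacement = 2.9694

Answer: 2.9694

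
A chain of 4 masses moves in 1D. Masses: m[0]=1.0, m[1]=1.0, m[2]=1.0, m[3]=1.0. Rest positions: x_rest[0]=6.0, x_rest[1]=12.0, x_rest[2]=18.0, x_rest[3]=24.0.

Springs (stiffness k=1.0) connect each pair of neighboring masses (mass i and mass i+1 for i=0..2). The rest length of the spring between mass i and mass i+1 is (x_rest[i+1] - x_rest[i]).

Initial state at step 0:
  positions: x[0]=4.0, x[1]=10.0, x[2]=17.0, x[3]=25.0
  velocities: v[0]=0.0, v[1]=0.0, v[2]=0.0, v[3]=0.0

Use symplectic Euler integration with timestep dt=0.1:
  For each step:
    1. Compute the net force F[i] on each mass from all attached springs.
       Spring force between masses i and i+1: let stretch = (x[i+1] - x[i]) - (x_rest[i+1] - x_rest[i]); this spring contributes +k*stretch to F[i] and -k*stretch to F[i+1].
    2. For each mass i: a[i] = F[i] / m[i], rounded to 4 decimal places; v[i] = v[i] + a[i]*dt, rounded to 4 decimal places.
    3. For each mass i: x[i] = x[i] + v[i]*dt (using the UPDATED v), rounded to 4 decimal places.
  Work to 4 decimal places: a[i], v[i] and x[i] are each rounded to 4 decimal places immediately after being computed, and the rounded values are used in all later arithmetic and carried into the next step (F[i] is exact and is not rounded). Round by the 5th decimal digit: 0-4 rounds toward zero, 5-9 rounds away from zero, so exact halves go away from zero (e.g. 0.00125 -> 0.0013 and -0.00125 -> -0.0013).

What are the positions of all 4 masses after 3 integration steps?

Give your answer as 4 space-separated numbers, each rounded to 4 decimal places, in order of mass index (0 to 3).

Step 0: x=[4.0000 10.0000 17.0000 25.0000] v=[0.0000 0.0000 0.0000 0.0000]
Step 1: x=[4.0000 10.0100 17.0100 24.9800] v=[0.0000 0.1000 0.1000 -0.2000]
Step 2: x=[4.0001 10.0299 17.0297 24.9403] v=[0.0010 0.1990 0.1970 -0.3970]
Step 3: x=[4.0005 10.0595 17.0585 24.8815] v=[0.0040 0.2960 0.2881 -0.5881]

Answer: 4.0005 10.0595 17.0585 24.8815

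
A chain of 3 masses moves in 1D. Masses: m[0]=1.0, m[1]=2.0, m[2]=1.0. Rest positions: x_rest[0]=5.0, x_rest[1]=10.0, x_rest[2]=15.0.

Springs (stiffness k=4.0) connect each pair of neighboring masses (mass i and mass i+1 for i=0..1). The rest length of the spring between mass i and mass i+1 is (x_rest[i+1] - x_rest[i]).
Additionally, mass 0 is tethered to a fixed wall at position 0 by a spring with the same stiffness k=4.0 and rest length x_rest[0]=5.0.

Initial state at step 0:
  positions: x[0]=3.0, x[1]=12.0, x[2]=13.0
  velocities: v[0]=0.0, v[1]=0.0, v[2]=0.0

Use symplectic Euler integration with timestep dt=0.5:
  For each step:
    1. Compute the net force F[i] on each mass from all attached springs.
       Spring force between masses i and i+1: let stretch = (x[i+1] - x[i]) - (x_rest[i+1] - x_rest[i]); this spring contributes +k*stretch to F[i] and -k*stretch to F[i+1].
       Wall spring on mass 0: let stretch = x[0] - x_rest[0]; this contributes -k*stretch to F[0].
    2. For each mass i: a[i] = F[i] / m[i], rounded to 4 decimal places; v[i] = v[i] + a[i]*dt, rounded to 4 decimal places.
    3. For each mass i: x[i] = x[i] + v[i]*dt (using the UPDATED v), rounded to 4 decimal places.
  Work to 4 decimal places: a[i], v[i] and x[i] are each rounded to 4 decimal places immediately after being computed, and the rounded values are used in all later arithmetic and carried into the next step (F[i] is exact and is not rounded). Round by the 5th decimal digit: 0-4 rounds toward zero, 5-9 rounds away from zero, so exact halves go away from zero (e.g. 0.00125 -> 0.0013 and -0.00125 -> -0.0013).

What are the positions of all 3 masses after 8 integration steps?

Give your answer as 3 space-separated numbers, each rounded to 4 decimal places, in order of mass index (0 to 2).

Step 0: x=[3.0000 12.0000 13.0000] v=[0.0000 0.0000 0.0000]
Step 1: x=[9.0000 8.0000 17.0000] v=[12.0000 -8.0000 8.0000]
Step 2: x=[5.0000 9.0000 17.0000] v=[-8.0000 2.0000 0.0000]
Step 3: x=[0.0000 12.0000 14.0000] v=[-10.0000 6.0000 -6.0000]
Step 4: x=[7.0000 10.0000 14.0000] v=[14.0000 -4.0000 0.0000]
Step 5: x=[10.0000 8.5000 15.0000] v=[6.0000 -3.0000 2.0000]
Step 6: x=[1.5000 11.0000 14.5000] v=[-17.0000 5.0000 -1.0000]
Step 7: x=[1.0000 10.5000 15.5000] v=[-1.0000 -1.0000 2.0000]
Step 8: x=[9.0000 7.7500 16.5000] v=[16.0000 -5.5000 2.0000]

Answer: 9.0000 7.7500 16.5000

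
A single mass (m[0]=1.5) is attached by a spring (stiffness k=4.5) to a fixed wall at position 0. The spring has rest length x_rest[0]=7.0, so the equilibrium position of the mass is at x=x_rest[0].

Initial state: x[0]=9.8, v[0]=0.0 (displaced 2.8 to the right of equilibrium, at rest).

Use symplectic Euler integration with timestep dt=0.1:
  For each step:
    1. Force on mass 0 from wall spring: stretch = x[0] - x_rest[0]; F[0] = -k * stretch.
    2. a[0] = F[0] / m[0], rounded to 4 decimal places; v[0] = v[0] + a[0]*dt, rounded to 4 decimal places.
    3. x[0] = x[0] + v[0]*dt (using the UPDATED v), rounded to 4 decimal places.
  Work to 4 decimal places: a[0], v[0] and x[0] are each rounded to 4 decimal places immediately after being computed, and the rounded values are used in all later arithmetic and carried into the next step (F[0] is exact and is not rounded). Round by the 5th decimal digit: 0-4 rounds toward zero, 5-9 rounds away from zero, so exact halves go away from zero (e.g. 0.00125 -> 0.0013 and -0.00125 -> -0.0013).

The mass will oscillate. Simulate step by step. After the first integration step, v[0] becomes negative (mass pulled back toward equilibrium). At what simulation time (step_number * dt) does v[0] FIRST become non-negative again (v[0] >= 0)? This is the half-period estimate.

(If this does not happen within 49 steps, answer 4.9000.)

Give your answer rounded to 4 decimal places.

Answer: 1.9000

Derivation:
Step 0: x=[9.8000] v=[0.0000]
Step 1: x=[9.7160] v=[-0.8400]
Step 2: x=[9.5505] v=[-1.6548]
Step 3: x=[9.3085] v=[-2.4200]
Step 4: x=[8.9972] v=[-3.1126]
Step 5: x=[8.6260] v=[-3.7118]
Step 6: x=[8.2060] v=[-4.1996]
Step 7: x=[7.7499] v=[-4.5614]
Step 8: x=[7.2713] v=[-4.7864]
Step 9: x=[6.7845] v=[-4.8678]
Step 10: x=[6.3042] v=[-4.8032]
Step 11: x=[5.8448] v=[-4.5945]
Step 12: x=[5.4200] v=[-4.2479]
Step 13: x=[5.0426] v=[-3.7739]
Step 14: x=[4.7239] v=[-3.1867]
Step 15: x=[4.4735] v=[-2.5039]
Step 16: x=[4.2989] v=[-1.7460]
Step 17: x=[4.2053] v=[-0.9357]
Step 18: x=[4.1956] v=[-0.0973]
Step 19: x=[4.2700] v=[0.7440]
First v>=0 after going negative at step 19, time=1.9000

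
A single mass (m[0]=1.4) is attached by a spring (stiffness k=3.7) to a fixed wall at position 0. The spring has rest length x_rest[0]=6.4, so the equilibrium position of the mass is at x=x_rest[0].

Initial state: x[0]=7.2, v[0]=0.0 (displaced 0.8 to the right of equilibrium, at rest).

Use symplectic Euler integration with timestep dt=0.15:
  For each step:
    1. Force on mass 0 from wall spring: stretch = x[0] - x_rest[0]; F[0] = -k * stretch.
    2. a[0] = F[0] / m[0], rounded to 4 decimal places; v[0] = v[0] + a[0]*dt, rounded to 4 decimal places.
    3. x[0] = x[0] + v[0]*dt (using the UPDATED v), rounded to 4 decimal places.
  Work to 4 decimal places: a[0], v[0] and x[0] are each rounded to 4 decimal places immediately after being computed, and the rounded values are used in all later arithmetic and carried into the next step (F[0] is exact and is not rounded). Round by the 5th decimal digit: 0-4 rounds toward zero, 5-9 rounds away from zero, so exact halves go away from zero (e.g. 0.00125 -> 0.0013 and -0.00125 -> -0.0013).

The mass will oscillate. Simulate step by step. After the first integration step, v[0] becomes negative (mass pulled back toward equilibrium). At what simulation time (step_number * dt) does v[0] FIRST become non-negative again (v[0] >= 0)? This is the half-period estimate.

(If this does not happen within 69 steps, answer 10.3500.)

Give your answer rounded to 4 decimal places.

Answer: 1.9500

Derivation:
Step 0: x=[7.2000] v=[0.0000]
Step 1: x=[7.1524] v=[-0.3171]
Step 2: x=[7.0601] v=[-0.6154]
Step 3: x=[6.9285] v=[-0.8771]
Step 4: x=[6.7655] v=[-1.0866]
Step 5: x=[6.5808] v=[-1.2315]
Step 6: x=[6.3853] v=[-1.3032]
Step 7: x=[6.1907] v=[-1.2974]
Step 8: x=[6.0085] v=[-1.2144]
Step 9: x=[5.8496] v=[-1.0592]
Step 10: x=[5.7235] v=[-0.8410]
Step 11: x=[5.6376] v=[-0.5728]
Step 12: x=[5.5970] v=[-0.2706]
Step 13: x=[5.6042] v=[0.0477]
First v>=0 after going negative at step 13, time=1.9500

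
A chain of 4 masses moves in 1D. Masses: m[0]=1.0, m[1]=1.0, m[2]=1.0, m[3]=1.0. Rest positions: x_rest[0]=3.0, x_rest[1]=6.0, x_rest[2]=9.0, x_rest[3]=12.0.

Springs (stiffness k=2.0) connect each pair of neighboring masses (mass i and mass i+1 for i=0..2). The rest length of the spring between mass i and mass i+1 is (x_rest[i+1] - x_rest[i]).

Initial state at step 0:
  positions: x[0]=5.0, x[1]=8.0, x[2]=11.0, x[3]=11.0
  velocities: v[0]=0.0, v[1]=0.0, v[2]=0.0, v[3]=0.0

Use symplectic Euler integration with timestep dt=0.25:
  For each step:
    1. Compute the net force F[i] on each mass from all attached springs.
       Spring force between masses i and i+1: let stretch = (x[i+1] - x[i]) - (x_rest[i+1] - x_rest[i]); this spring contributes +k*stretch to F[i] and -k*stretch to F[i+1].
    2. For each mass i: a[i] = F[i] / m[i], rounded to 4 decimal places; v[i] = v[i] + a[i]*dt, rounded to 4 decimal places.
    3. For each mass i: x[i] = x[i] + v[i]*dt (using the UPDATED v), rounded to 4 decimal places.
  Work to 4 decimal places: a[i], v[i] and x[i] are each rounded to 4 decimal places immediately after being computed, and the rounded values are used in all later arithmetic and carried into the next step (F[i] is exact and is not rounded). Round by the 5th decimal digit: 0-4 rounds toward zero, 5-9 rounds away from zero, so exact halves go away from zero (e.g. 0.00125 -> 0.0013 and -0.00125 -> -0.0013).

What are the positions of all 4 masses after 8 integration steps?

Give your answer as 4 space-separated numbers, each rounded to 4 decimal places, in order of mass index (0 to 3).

Step 0: x=[5.0000 8.0000 11.0000 11.0000] v=[0.0000 0.0000 0.0000 0.0000]
Step 1: x=[5.0000 8.0000 10.6250 11.3750] v=[0.0000 0.0000 -1.5000 1.5000]
Step 2: x=[5.0000 7.9531 10.0156 12.0313] v=[0.0000 -0.1875 -2.4375 2.6250]
Step 3: x=[4.9941 7.7949 9.4004 12.8106] v=[-0.0235 -0.6328 -2.4609 3.1172]
Step 4: x=[4.9633 7.4873 9.0108 13.5386] v=[-0.1231 -1.2305 -1.5586 2.9121]
Step 5: x=[4.8730 7.0546 8.9967 14.0757] v=[-0.3611 -1.7308 -0.0565 2.1482]
Step 6: x=[4.6804 6.5920 9.3747 14.3529] v=[-0.7703 -1.8506 1.5120 1.1087]
Step 7: x=[4.3518 6.2382 10.0272 14.3828] v=[-1.3145 -1.4151 2.6098 0.1196]
Step 8: x=[3.8840 6.1223 10.7505 14.2433] v=[-1.8713 -0.4638 2.8931 -0.5582]

Answer: 3.8840 6.1223 10.7505 14.2433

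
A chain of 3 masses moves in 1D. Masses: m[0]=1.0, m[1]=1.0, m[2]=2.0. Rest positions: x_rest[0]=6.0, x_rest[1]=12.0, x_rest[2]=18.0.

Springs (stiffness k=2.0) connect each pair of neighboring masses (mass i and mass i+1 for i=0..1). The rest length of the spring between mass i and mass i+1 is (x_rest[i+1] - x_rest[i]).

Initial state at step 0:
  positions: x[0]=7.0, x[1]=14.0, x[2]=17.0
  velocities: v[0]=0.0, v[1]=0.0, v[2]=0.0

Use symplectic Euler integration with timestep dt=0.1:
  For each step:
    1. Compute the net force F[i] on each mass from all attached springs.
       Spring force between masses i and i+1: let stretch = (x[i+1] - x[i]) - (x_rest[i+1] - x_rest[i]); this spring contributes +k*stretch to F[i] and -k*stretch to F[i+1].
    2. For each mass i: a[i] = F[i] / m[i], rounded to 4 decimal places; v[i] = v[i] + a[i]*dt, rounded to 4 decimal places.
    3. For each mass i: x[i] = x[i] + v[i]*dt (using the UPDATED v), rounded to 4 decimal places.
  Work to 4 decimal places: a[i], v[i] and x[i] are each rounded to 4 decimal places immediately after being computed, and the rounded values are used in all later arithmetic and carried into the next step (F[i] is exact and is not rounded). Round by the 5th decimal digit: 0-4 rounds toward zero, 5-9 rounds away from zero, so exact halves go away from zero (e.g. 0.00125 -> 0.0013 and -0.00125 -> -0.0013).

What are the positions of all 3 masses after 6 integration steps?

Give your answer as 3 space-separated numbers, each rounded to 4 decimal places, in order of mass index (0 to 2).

Step 0: x=[7.0000 14.0000 17.0000] v=[0.0000 0.0000 0.0000]
Step 1: x=[7.0200 13.9200 17.0300] v=[0.2000 -0.8000 0.3000]
Step 2: x=[7.0580 13.7642 17.0889] v=[0.3800 -1.5580 0.5890]
Step 3: x=[7.1101 13.5408 17.1746] v=[0.5212 -2.2343 0.8565]
Step 4: x=[7.1708 13.2614 17.2839] v=[0.6073 -2.7937 1.0931]
Step 5: x=[7.2333 12.9407 17.4130] v=[0.6254 -3.2073 1.2909]
Step 6: x=[7.2900 12.5953 17.5574] v=[0.5669 -3.4543 1.4437]

Answer: 7.2900 12.5953 17.5574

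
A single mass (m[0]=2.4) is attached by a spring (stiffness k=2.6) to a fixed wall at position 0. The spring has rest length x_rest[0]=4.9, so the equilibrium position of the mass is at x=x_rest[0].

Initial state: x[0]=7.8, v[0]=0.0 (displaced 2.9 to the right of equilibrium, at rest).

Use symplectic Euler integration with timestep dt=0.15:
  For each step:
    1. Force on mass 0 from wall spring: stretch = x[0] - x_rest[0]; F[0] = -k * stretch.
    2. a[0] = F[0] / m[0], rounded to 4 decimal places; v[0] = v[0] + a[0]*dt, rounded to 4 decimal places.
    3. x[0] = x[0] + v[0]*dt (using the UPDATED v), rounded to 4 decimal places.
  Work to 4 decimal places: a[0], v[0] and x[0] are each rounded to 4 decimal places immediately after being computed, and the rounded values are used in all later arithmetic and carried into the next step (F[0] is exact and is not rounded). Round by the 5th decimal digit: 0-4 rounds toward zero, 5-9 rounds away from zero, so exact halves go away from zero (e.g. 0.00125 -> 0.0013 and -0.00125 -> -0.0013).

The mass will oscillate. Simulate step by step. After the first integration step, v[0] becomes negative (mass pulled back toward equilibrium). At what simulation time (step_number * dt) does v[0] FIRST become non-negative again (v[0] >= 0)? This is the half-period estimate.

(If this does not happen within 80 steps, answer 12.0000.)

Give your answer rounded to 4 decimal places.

Step 0: x=[7.8000] v=[0.0000]
Step 1: x=[7.7293] v=[-0.4713]
Step 2: x=[7.5896] v=[-0.9311]
Step 3: x=[7.3844] v=[-1.3682]
Step 4: x=[7.1186] v=[-1.7719]
Step 5: x=[6.7987] v=[-2.1324]
Step 6: x=[6.4326] v=[-2.4409]
Step 7: x=[6.0291] v=[-2.6899]
Step 8: x=[5.5981] v=[-2.8734]
Step 9: x=[5.1501] v=[-2.9868]
Step 10: x=[4.6960] v=[-3.0274]
Step 11: x=[4.2469] v=[-2.9943]
Step 12: x=[3.8137] v=[-2.8882]
Step 13: x=[3.4069] v=[-2.7117]
Step 14: x=[3.0365] v=[-2.4691]
Step 15: x=[2.7116] v=[-2.1663]
Step 16: x=[2.4400] v=[-1.8107]
Step 17: x=[2.2284] v=[-1.4110]
Step 18: x=[2.0819] v=[-0.9769]
Step 19: x=[2.0041] v=[-0.5190]
Step 20: x=[1.9968] v=[-0.0484]
Step 21: x=[2.0603] v=[0.4234]
First v>=0 after going negative at step 21, time=3.1500

Answer: 3.1500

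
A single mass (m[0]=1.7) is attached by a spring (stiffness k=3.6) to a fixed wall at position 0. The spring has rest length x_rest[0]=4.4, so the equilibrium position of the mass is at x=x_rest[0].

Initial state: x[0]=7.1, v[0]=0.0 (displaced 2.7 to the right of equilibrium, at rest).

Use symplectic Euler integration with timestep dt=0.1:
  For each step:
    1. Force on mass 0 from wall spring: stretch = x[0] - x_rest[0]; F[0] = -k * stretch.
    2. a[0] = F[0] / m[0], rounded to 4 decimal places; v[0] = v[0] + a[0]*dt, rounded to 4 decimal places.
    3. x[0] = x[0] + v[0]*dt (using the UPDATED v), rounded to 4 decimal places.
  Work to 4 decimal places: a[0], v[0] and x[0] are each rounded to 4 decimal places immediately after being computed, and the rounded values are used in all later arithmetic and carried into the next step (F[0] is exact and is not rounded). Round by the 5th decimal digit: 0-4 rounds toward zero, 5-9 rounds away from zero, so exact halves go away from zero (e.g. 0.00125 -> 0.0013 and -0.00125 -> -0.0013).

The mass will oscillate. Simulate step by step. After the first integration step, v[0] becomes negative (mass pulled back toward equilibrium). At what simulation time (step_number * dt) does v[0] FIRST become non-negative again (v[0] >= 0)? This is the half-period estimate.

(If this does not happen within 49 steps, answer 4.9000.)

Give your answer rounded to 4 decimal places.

Step 0: x=[7.1000] v=[0.0000]
Step 1: x=[7.0428] v=[-0.5718]
Step 2: x=[6.9297] v=[-1.1315]
Step 3: x=[6.7630] v=[-1.6672]
Step 4: x=[6.5462] v=[-2.1676]
Step 5: x=[6.2840] v=[-2.6221]
Step 6: x=[5.9819] v=[-3.0211]
Step 7: x=[5.6463] v=[-3.3561]
Step 8: x=[5.2843] v=[-3.6200]
Step 9: x=[4.9036] v=[-3.8073]
Step 10: x=[4.5122] v=[-3.9139]
Step 11: x=[4.1184] v=[-3.9377]
Step 12: x=[3.7306] v=[-3.8781]
Step 13: x=[3.3570] v=[-3.7363]
Step 14: x=[3.0055] v=[-3.5154]
Step 15: x=[2.6835] v=[-3.2201]
Step 16: x=[2.3978] v=[-2.8566]
Step 17: x=[2.1545] v=[-2.4326]
Step 18: x=[1.9588] v=[-1.9571]
Step 19: x=[1.8148] v=[-1.4401]
Step 20: x=[1.7255] v=[-0.8927]
Step 21: x=[1.6929] v=[-0.3263]
Step 22: x=[1.7176] v=[0.2470]
First v>=0 after going negative at step 22, time=2.2000

Answer: 2.2000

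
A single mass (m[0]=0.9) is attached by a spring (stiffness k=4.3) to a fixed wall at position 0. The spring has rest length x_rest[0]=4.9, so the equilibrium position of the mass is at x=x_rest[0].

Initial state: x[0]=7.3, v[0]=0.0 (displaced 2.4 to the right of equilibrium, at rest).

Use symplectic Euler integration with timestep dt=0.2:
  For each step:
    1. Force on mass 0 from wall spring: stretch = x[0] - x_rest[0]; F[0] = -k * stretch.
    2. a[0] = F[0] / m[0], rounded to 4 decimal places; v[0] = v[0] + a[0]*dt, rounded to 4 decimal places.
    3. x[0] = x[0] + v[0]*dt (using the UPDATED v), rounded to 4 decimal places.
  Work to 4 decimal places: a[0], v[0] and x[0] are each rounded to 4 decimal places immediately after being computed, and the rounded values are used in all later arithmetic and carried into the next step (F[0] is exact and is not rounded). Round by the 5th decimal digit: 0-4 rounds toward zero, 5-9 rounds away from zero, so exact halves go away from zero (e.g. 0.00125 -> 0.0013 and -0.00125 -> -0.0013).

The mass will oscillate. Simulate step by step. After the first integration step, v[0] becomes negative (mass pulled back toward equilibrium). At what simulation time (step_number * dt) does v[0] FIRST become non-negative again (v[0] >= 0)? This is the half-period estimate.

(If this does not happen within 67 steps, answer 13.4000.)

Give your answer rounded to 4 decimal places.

Step 0: x=[7.3000] v=[0.0000]
Step 1: x=[6.8413] v=[-2.2933]
Step 2: x=[6.0116] v=[-4.1483]
Step 3: x=[4.9695] v=[-5.2105]
Step 4: x=[3.9141] v=[-5.2769]
Step 5: x=[3.0471] v=[-4.3348]
Step 6: x=[2.5342] v=[-2.5643]
Step 7: x=[2.4735] v=[-0.3036]
Step 8: x=[2.8765] v=[2.0151]
First v>=0 after going negative at step 8, time=1.6000

Answer: 1.6000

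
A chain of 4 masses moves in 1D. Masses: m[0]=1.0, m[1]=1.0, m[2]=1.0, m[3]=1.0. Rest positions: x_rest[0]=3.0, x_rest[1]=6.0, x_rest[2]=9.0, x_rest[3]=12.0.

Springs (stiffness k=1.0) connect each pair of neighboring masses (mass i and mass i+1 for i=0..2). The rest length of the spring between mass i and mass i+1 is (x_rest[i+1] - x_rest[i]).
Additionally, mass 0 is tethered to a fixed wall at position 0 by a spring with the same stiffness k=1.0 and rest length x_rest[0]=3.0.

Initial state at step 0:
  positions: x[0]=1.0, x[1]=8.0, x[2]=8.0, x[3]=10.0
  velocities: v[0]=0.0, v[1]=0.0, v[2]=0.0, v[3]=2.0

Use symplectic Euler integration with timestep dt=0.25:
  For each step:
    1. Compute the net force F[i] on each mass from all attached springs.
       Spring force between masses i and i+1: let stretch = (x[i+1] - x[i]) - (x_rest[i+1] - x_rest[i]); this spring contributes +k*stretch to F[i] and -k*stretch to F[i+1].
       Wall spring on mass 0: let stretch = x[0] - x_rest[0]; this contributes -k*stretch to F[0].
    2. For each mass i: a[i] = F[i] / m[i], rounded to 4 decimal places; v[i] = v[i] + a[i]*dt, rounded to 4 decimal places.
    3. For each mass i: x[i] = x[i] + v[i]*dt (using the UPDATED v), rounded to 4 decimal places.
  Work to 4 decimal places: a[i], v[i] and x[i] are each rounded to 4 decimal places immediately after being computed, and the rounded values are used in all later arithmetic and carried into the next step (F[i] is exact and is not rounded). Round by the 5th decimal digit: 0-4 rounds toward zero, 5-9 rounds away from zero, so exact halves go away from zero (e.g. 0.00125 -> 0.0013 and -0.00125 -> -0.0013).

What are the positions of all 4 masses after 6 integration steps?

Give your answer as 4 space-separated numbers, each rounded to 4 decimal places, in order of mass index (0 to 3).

Answer: 4.7881 3.5822 9.4656 13.4994

Derivation:
Step 0: x=[1.0000 8.0000 8.0000 10.0000] v=[0.0000 0.0000 0.0000 2.0000]
Step 1: x=[1.3750 7.5625 8.1250 10.5625] v=[1.5000 -1.7500 0.5000 2.2500]
Step 2: x=[2.0508 6.7734 8.3672 11.1602] v=[2.7031 -3.1563 0.9688 2.3906]
Step 3: x=[2.8936 5.7888 8.6844 11.7708] v=[3.3711 -3.9385 1.2686 2.4424]
Step 4: x=[3.7365 4.8042 9.0135 12.3760] v=[3.3715 -3.9384 1.3163 2.4208]
Step 5: x=[4.4126 4.0160 9.2897 12.9586] v=[2.7043 -3.1530 1.1046 2.3302]
Step 6: x=[4.7881 3.5822 9.4656 13.4994] v=[1.5020 -1.7354 0.7034 2.1630]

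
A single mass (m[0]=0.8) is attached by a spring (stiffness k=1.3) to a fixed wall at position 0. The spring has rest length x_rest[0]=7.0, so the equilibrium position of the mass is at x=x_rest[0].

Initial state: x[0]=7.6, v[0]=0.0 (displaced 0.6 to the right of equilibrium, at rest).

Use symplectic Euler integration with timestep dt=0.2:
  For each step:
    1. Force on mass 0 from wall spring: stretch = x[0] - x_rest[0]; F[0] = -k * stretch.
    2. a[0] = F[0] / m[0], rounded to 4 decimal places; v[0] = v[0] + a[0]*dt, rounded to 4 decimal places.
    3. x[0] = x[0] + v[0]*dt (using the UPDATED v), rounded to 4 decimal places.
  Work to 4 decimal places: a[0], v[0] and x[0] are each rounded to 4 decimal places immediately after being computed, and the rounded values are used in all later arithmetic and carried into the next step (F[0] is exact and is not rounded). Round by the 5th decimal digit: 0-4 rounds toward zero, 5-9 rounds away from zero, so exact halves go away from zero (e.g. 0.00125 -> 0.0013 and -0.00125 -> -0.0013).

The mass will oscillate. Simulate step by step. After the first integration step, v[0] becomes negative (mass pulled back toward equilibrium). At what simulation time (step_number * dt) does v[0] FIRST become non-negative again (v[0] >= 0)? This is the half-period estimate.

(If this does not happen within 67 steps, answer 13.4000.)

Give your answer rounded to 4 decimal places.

Step 0: x=[7.6000] v=[0.0000]
Step 1: x=[7.5610] v=[-0.1950]
Step 2: x=[7.4855] v=[-0.3773]
Step 3: x=[7.3785] v=[-0.5351]
Step 4: x=[7.2469] v=[-0.6581]
Step 5: x=[7.0992] v=[-0.7383]
Step 6: x=[6.9451] v=[-0.7705]
Step 7: x=[6.7946] v=[-0.7527]
Step 8: x=[6.6574] v=[-0.6859]
Step 9: x=[6.5425] v=[-0.5746]
Step 10: x=[6.4573] v=[-0.4259]
Step 11: x=[6.4074] v=[-0.2495]
Step 12: x=[6.3960] v=[-0.0569]
Step 13: x=[6.4239] v=[0.1394]
First v>=0 after going negative at step 13, time=2.6000

Answer: 2.6000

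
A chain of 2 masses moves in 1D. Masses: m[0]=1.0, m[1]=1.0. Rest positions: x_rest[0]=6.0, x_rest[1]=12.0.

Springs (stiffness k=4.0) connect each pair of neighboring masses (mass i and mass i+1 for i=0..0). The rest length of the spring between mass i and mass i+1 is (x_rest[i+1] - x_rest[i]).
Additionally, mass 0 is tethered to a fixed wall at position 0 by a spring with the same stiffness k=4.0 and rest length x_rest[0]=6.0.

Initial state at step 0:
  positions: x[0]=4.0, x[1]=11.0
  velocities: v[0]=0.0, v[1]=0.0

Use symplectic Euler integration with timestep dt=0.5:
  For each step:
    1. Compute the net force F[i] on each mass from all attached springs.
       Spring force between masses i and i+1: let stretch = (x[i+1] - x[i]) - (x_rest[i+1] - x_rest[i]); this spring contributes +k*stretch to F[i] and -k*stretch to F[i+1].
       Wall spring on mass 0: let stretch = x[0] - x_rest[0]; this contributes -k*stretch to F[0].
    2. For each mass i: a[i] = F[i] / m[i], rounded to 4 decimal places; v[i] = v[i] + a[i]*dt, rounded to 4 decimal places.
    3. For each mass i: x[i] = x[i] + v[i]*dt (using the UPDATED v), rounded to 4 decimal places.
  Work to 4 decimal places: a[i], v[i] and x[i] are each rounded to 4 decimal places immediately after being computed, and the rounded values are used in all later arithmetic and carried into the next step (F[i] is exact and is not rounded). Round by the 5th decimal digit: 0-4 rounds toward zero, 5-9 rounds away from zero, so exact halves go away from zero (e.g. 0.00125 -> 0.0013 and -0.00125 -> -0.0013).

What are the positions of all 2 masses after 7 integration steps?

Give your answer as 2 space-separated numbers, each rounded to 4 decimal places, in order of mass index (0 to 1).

Answer: 6.0000 12.0000

Derivation:
Step 0: x=[4.0000 11.0000] v=[0.0000 0.0000]
Step 1: x=[7.0000 10.0000] v=[6.0000 -2.0000]
Step 2: x=[6.0000 12.0000] v=[-2.0000 4.0000]
Step 3: x=[5.0000 14.0000] v=[-2.0000 4.0000]
Step 4: x=[8.0000 13.0000] v=[6.0000 -2.0000]
Step 5: x=[8.0000 13.0000] v=[0.0000 0.0000]
Step 6: x=[5.0000 14.0000] v=[-6.0000 2.0000]
Step 7: x=[6.0000 12.0000] v=[2.0000 -4.0000]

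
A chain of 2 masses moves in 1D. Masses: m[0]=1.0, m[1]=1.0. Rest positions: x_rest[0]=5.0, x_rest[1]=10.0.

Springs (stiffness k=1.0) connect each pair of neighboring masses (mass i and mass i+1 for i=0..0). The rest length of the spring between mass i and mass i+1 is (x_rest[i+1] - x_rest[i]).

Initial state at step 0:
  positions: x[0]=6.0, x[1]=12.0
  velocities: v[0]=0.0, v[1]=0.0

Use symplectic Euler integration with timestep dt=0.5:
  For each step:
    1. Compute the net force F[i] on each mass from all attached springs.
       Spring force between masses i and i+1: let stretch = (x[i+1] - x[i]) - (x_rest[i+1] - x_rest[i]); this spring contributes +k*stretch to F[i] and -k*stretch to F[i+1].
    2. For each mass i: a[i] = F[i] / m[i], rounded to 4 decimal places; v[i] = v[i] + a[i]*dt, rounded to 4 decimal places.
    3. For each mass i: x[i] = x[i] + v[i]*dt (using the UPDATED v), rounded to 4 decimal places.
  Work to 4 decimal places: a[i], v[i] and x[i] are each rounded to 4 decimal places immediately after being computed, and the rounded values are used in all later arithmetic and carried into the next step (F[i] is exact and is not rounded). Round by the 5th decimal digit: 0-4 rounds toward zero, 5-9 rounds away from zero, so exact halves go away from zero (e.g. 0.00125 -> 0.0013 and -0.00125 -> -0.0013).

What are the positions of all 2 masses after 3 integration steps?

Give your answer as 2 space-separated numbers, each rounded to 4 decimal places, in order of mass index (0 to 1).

Step 0: x=[6.0000 12.0000] v=[0.0000 0.0000]
Step 1: x=[6.2500 11.7500] v=[0.5000 -0.5000]
Step 2: x=[6.6250 11.3750] v=[0.7500 -0.7500]
Step 3: x=[6.9375 11.0625] v=[0.6250 -0.6250]

Answer: 6.9375 11.0625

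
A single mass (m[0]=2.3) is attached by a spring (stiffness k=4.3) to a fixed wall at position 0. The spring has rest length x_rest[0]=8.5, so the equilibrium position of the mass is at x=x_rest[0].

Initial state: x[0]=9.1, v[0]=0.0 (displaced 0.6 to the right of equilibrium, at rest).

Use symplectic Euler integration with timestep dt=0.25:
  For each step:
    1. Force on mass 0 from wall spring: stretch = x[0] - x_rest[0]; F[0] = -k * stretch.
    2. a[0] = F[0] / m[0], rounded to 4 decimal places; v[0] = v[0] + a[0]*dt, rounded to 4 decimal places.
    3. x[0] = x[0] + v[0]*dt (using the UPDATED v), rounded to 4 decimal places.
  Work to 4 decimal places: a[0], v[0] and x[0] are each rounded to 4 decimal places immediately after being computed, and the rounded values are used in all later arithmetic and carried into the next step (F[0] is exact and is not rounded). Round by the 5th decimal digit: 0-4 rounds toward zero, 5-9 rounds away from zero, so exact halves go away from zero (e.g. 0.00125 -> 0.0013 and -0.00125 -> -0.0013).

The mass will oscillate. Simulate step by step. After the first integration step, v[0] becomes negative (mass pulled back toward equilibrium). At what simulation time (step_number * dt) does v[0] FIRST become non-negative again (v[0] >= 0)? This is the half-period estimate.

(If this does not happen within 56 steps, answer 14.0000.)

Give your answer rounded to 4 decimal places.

Step 0: x=[9.1000] v=[0.0000]
Step 1: x=[9.0299] v=[-0.2804]
Step 2: x=[8.8979] v=[-0.5281]
Step 3: x=[8.7194] v=[-0.7141]
Step 4: x=[8.5152] v=[-0.8167]
Step 5: x=[8.3093] v=[-0.8238]
Step 6: x=[8.1256] v=[-0.7347]
Step 7: x=[7.9857] v=[-0.5597]
Step 8: x=[7.9059] v=[-0.3193]
Step 9: x=[7.8955] v=[-0.0416]
Step 10: x=[7.9558] v=[0.2410]
First v>=0 after going negative at step 10, time=2.5000

Answer: 2.5000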